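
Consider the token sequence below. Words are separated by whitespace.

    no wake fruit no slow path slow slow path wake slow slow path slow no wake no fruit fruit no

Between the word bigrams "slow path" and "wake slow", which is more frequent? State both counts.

"slow path": 3 occurrences
"wake slow": 1 occurrence

"slow path" (3 vs 1)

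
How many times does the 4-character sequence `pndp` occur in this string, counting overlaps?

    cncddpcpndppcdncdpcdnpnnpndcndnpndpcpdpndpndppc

4

Sliding a length-4 window over the 47 characters (44 positions):
  position 8–11: pndp
  position 32–35: pndp
  position 39–42: pndp
  position 42–45: pndp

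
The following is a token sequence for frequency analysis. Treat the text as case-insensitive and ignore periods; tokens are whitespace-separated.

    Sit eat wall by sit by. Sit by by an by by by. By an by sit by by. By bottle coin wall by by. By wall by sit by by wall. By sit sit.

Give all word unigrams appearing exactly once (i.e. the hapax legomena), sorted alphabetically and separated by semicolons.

bottle; coin; eat

Unigram counts meeting the condition (exactly once (i.e. the hapax legomena)):
  bottle: 1
  coin: 1
  eat: 1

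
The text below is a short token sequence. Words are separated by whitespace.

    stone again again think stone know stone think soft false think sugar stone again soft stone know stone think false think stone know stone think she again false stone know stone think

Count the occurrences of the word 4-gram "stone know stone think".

Scanning the 29 overlapping 4-gram windows for "stone know stone think":
  position 5–8: stone know stone think
  position 16–19: stone know stone think
  position 22–25: stone know stone think
  position 29–32: stone know stone think

4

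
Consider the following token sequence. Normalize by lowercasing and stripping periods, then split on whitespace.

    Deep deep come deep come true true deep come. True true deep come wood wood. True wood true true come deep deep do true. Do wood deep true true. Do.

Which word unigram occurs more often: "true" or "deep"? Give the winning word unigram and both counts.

"true": 10 occurrences
"deep": 8 occurrences

"true" (10 vs 8)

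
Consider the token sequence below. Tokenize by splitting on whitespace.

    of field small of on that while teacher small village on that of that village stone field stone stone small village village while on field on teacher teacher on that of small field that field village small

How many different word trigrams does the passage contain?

34

37 tokens → 35 trigram windows in total.
Repeated trigrams (each contributes count−1 duplicates):
  on that of: 2
1 duplicate windows → 35 − 1 = 34 distinct.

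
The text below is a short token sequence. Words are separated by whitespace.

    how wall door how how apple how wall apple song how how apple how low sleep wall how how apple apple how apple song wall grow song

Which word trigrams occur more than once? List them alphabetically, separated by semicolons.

how apple how; how how apple

Trigram counts meeting the condition (more than once):
  how apple how: 2
  how how apple: 3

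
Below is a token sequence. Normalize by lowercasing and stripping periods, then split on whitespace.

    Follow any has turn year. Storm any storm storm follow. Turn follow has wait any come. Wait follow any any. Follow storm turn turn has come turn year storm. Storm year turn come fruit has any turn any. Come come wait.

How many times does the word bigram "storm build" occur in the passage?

Scanning the 40 overlapping bigram windows for "storm build":
  (none found)

0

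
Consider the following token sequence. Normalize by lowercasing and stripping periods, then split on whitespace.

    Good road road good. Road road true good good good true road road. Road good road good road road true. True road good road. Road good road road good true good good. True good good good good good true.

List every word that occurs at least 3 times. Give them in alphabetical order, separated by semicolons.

good; road; true

Unigram counts meeting the condition (at least 3 times):
  good: 17
  road: 15
  true: 7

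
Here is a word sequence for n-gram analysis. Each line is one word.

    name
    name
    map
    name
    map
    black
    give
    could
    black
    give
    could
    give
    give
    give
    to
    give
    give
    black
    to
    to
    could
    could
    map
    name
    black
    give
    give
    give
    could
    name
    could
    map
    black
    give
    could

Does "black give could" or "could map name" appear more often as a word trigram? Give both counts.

"black give could" (3 vs 1)

"black give could": 3 occurrences
"could map name": 1 occurrence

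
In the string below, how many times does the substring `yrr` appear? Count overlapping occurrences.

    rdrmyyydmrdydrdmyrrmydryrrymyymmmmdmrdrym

Sliding a length-3 window over the 41 characters (39 positions):
  position 17–19: yrr
  position 24–26: yrr

2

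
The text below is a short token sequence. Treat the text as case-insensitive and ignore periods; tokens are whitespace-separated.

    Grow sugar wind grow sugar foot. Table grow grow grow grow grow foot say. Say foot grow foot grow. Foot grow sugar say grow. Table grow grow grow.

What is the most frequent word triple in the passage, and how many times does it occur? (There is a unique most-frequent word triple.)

"grow grow grow", 4 times

Trigram frequencies (highest first):
  grow grow grow: 4
  table grow grow: 2
  foot grow foot: 2
  grow foot grow: 2
  grow sugar wind: 1
  sugar wind grow: 1
  … (14 more, each ≤ 1)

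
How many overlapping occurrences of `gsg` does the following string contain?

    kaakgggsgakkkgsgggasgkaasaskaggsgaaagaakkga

Sliding a length-3 window over the 43 characters (41 positions):
  position 7–9: gsg
  position 14–16: gsg
  position 31–33: gsg

3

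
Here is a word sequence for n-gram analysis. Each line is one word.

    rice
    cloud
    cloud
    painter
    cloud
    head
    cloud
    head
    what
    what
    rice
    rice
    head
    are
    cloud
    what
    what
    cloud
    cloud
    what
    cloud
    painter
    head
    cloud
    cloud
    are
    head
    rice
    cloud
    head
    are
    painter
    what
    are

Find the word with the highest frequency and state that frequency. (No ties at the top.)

Unigram frequencies (highest first):
  cloud: 11
  head: 6
  what: 6
  rice: 4
  are: 4
  painter: 3

"cloud", 11 times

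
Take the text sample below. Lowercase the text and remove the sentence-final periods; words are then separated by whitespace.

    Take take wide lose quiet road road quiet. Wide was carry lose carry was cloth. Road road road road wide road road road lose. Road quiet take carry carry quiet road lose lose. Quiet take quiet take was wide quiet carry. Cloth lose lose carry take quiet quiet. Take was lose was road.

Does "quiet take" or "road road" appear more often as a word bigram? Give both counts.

"road road" (6 vs 4)

"quiet take": 4 occurrences
"road road": 6 occurrences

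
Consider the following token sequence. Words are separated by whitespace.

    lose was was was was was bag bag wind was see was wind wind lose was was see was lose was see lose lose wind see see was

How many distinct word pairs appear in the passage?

17

28 tokens → 27 bigram windows in total.
Repeated bigrams (each contributes count−1 duplicates):
  was was: 5
  lose was: 3
  see was: 3
  was see: 3
10 duplicate windows → 27 − 10 = 17 distinct.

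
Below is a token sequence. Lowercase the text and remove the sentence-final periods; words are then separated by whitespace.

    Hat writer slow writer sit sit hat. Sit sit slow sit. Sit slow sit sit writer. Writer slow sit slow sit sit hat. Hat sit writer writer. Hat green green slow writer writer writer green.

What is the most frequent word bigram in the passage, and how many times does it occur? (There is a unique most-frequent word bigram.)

Bigram frequencies (highest first):
  sit sit: 5
  slow sit: 4
  writer writer: 4
  sit slow: 3
  writer slow: 2
  slow writer: 2
  … (11 more, each ≤ 2)

"sit sit", 5 times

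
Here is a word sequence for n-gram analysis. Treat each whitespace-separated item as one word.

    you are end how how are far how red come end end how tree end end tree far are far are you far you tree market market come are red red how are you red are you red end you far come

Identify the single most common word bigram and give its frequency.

"are you", 3 times

Bigram frequencies (highest first):
  are you: 3
  end how: 2
  how are: 2
  are far: 2
  end end: 2
  far are: 2
  … (26 more, each ≤ 2)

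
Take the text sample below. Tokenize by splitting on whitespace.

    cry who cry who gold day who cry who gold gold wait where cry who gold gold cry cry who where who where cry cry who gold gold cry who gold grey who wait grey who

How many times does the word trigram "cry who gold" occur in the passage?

Scanning the 34 overlapping trigram windows for "cry who gold":
  position 3–5: cry who gold
  position 8–10: cry who gold
  position 14–16: cry who gold
  position 25–27: cry who gold
  position 29–31: cry who gold

5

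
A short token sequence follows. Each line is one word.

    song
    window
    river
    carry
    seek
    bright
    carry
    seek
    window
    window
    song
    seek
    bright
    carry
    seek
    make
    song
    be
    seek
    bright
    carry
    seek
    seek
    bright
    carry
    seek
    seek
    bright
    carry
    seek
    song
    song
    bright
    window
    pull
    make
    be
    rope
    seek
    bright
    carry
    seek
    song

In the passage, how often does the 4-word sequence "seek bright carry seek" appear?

Scanning the 40 overlapping 4-gram windows for "seek bright carry seek":
  position 5–8: seek bright carry seek
  position 12–15: seek bright carry seek
  position 19–22: seek bright carry seek
  position 23–26: seek bright carry seek
  position 27–30: seek bright carry seek
  position 39–42: seek bright carry seek

6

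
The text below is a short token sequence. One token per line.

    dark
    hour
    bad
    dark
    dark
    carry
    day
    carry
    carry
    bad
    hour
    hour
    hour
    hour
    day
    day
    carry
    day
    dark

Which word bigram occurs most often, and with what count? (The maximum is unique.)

"hour hour", 3 times

Bigram frequencies (highest first):
  hour hour: 3
  carry day: 2
  day carry: 2
  dark hour: 1
  hour bad: 1
  bad dark: 1
  … (8 more, each ≤ 1)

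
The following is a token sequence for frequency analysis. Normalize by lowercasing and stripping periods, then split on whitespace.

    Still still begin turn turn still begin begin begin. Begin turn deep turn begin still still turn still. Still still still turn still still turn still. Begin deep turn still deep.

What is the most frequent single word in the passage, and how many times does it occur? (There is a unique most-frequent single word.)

Unigram frequencies (highest first):
  still: 13
  turn: 8
  begin: 7
  deep: 3

"still", 13 times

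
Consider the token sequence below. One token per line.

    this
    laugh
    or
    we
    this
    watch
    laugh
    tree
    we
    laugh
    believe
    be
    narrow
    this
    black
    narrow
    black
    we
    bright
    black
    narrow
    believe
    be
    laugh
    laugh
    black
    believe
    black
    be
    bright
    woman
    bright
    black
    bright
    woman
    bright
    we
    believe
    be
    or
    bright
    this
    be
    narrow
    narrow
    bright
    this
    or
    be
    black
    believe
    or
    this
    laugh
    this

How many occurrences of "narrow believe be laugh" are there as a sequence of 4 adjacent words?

1

Scanning the 52 overlapping 4-gram windows for "narrow believe be laugh":
  position 21–24: narrow believe be laugh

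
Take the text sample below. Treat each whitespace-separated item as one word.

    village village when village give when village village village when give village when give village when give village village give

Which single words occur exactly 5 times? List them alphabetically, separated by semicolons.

give; when

Unigram counts meeting the condition (exactly 5 times):
  give: 5
  when: 5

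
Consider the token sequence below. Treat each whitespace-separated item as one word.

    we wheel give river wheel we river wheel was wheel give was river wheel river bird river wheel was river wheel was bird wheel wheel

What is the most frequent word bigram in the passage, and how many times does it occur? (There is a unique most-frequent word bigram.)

Bigram frequencies (highest first):
  river wheel: 5
  wheel was: 3
  wheel give: 2
  was river: 2
  we wheel: 1
  give river: 1
  … (10 more, each ≤ 1)

"river wheel", 5 times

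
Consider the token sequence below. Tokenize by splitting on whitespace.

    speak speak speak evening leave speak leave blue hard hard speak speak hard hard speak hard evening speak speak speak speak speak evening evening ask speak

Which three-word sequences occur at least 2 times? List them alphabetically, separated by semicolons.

hard hard speak; speak speak evening; speak speak speak

Trigram counts meeting the condition (at least 2 times):
  hard hard speak: 2
  speak speak evening: 2
  speak speak speak: 4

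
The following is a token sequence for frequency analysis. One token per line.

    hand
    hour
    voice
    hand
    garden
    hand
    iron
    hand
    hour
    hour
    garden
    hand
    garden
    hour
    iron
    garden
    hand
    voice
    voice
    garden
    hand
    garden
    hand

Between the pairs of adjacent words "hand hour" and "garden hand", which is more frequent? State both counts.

"hand hour": 2 occurrences
"garden hand": 5 occurrences

"garden hand" (5 vs 2)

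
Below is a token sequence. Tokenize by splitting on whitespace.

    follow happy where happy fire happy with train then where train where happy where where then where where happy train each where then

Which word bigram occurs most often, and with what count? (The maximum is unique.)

Bigram frequencies (highest first):
  where happy: 3
  happy where: 2
  then where: 2
  where where: 2
  where then: 2
  follow happy: 1
  … (10 more, each ≤ 1)

"where happy", 3 times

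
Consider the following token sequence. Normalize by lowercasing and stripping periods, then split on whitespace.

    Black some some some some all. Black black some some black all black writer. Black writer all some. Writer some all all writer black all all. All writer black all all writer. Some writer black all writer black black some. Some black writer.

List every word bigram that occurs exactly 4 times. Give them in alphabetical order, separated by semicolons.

all all; all writer; black all

Bigram counts meeting the condition (exactly 4 times):
  all all: 4
  all writer: 4
  black all: 4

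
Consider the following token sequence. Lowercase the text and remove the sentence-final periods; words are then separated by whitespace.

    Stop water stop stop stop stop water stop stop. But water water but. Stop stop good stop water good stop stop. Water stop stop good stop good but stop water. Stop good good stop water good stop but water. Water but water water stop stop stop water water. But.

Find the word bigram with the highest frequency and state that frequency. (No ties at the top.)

Bigram frequencies (highest first):
  stop stop: 9
  stop water: 7
  water stop: 5
  good stop: 5
  water water: 4
  stop good: 4
  … (7 more, each ≤ 3)

"stop stop", 9 times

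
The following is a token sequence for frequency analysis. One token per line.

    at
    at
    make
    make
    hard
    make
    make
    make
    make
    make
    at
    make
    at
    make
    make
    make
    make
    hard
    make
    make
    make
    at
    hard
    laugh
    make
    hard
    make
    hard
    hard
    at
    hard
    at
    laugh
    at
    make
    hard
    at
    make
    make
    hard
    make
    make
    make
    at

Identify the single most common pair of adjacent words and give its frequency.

"make make", 13 times

Bigram frequencies (highest first):
  make make: 13
  make hard: 6
  at make: 5
  hard make: 4
  make at: 4
  hard at: 3
  … (7 more, each ≤ 2)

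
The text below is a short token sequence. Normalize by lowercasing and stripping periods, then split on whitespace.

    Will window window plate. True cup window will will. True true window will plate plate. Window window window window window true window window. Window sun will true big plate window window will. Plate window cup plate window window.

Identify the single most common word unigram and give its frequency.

Unigram frequencies (highest first):
  window: 17
  will: 6
  plate: 6
  true: 5
  cup: 2
  sun: 1
  … (1 more, each ≤ 1)

"window", 17 times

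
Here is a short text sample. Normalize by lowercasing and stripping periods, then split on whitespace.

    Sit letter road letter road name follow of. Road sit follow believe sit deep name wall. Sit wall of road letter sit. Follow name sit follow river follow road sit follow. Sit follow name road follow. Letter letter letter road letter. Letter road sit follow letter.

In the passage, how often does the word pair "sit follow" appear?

Scanning the 45 overlapping bigram windows for "sit follow":
  position 10–11: sit follow
  position 22–23: sit follow
  position 25–26: sit follow
  position 30–31: sit follow
  position 32–33: sit follow
  position 44–45: sit follow

6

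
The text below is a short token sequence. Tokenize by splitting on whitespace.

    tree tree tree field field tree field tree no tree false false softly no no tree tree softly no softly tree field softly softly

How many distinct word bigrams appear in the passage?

16

24 tokens → 23 bigram windows in total.
Repeated bigrams (each contributes count−1 duplicates):
  tree field: 3
  tree tree: 3
  field tree: 2
  no tree: 2
  softly no: 2
7 duplicate windows → 23 − 7 = 16 distinct.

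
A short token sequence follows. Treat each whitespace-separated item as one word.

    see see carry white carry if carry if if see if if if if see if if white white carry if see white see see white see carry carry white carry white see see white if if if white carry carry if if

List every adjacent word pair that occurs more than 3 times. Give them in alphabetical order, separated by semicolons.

carry if; if if; white carry

Bigram counts meeting the condition (more than 3 times):
  carry if: 4
  if if: 8
  white carry: 4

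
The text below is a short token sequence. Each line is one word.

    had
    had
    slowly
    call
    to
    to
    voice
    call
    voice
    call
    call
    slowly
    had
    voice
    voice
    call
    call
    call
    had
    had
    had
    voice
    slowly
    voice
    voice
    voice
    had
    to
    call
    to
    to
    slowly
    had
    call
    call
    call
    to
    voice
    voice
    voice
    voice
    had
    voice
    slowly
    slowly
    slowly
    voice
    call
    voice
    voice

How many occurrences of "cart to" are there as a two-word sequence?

0

Scanning the 49 overlapping bigram windows for "cart to":
  (none found)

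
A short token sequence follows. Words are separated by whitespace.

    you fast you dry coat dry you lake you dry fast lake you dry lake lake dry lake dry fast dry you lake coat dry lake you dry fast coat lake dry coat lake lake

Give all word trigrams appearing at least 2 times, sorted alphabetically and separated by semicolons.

dry you lake; lake you dry; you dry fast

Trigram counts meeting the condition (at least 2 times):
  dry you lake: 2
  lake you dry: 3
  you dry fast: 2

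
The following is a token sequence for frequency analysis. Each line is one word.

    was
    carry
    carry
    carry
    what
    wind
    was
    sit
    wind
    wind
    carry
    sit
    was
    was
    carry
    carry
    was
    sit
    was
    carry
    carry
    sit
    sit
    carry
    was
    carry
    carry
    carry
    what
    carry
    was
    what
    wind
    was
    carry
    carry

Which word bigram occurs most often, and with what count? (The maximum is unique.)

Bigram frequencies (highest first):
  carry carry: 7
  was carry: 5
  carry was: 3
  carry what: 2
  what wind: 2
  wind was: 2
  … (11 more, each ≤ 2)

"carry carry", 7 times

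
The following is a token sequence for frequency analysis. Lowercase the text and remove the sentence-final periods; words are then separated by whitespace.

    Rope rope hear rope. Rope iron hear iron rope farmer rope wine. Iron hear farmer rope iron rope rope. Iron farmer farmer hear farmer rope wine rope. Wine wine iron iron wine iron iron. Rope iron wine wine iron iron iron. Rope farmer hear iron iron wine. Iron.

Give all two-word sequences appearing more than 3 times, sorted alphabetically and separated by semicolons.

iron iron; iron rope; rope iron; wine iron

Bigram counts meeting the condition (more than 3 times):
  iron iron: 5
  iron rope: 4
  rope iron: 4
  wine iron: 5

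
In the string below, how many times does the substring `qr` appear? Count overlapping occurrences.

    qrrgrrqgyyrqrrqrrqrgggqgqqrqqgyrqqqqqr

6

Sliding a length-2 window over the 38 characters (37 positions):
  position 1–2: qr
  position 12–13: qr
  position 15–16: qr
  position 18–19: qr
  position 26–27: qr
  position 37–38: qr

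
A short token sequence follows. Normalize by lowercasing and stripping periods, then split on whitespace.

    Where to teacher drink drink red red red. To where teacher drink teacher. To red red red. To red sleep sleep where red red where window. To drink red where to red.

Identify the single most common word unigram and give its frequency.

"red", 11 times

Unigram frequencies (highest first):
  red: 11
  to: 6
  where: 5
  drink: 4
  teacher: 3
  sleep: 2
  … (1 more, each ≤ 1)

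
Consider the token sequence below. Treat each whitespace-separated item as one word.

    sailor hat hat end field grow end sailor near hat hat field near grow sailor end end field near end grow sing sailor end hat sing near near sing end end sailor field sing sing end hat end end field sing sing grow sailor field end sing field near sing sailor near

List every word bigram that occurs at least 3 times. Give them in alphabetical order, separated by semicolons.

end end; end field; field near

Bigram counts meeting the condition (at least 3 times):
  end end: 3
  end field: 3
  field near: 3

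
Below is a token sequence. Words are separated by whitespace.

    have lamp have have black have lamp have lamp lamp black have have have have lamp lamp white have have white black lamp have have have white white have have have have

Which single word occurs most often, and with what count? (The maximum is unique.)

"have", 18 times

Unigram frequencies (highest first):
  have: 18
  lamp: 7
  white: 4
  black: 3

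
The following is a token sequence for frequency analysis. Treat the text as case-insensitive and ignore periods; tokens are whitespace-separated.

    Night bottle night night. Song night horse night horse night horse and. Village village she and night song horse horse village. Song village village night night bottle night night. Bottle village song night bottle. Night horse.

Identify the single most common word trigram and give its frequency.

Trigram frequencies (highest first):
  night bottle night: 3
  bottle night night: 2
  night horse night: 2
  horse night horse: 2
  night night bottle: 2
  night night song: 1
  … (22 more, each ≤ 1)

"night bottle night", 3 times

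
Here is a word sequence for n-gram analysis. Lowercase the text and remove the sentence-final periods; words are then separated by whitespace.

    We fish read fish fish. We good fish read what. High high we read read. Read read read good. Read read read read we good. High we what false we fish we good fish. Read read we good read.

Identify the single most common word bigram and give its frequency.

Bigram frequencies (highest first):
  read read: 8
  we good: 4
  fish read: 3
  we fish: 2
  fish we: 2
  good fish: 2
  … (14 more, each ≤ 2)

"read read", 8 times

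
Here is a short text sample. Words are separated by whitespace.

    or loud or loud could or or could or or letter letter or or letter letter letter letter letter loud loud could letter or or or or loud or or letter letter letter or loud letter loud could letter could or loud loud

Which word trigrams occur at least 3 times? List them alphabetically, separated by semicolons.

Trigram counts meeting the condition (at least 3 times):
  letter letter letter: 4
  or letter letter: 3
  or or letter: 3

letter letter letter; or letter letter; or or letter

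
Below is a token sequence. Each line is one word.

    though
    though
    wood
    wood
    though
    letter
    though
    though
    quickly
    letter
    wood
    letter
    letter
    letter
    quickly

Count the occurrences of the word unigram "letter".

5

Scanning the 15 tokens for "letter":
  position 6: letter
  position 10: letter
  position 12: letter
  position 13: letter
  position 14: letter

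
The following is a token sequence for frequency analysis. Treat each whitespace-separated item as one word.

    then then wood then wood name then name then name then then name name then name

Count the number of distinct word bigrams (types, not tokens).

7

16 tokens → 15 bigram windows in total.
Repeated bigrams (each contributes count−1 duplicates):
  name then: 4
  then name: 4
  then then: 2
  then wood: 2
8 duplicate windows → 15 − 8 = 7 distinct.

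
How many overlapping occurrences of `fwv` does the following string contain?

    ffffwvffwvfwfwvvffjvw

3

Sliding a length-3 window over the 21 characters (19 positions):
  position 4–6: fwv
  position 8–10: fwv
  position 13–15: fwv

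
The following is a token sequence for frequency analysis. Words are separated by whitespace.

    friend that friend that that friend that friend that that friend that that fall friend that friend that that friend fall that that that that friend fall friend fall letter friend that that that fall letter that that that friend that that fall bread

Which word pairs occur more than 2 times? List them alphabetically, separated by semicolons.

friend fall; friend that; that fall; that friend; that that

Bigram counts meeting the condition (more than 2 times):
  friend fall: 3
  friend that: 9
  that fall: 3
  that friend: 8
  that that: 12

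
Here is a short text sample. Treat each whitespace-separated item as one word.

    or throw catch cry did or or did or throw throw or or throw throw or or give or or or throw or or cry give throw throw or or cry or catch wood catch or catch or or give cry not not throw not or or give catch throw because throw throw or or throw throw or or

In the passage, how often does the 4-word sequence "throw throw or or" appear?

Scanning the 56 overlapping 4-gram windows for "throw throw or or":
  position 10–13: throw throw or or
  position 14–17: throw throw or or
  position 27–30: throw throw or or
  position 52–55: throw throw or or
  position 56–59: throw throw or or

5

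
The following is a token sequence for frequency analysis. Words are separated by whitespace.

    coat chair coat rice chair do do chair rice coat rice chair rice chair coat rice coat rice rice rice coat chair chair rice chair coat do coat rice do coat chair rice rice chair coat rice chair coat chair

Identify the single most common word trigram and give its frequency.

Trigram frequencies (highest first):
  rice chair coat: 4
  chair coat rice: 3
  coat rice chair: 3
  rice coat rice: 2
  chair rice chair: 2
  coat chair coat: 1
  … (23 more, each ≤ 1)

"rice chair coat", 4 times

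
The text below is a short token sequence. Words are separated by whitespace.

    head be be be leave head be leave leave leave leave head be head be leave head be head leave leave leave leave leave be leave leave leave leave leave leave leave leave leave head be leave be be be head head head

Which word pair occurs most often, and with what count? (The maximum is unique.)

Bigram frequencies (highest first):
  leave leave: 15
  head be: 6
  be leave: 5
  be be: 4
  leave head: 4
  be head: 3
  … (3 more, each ≤ 2)

"leave leave", 15 times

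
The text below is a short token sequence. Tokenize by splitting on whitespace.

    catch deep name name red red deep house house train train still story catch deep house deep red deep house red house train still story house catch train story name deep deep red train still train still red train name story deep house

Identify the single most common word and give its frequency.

"deep", 8 times

Unigram frequencies (highest first):
  deep: 8
  house: 7
  train: 7
  red: 6
  name: 4
  still: 4
  … (2 more, each ≤ 4)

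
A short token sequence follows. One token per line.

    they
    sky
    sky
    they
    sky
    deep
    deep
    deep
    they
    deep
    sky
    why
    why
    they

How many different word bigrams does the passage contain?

14 tokens → 13 bigram windows in total.
Repeated bigrams (each contributes count−1 duplicates):
  deep deep: 2
  they sky: 2
2 duplicate windows → 13 − 2 = 11 distinct.

11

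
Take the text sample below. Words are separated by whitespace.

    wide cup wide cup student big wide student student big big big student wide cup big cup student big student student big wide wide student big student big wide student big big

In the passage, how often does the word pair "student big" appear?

7

Scanning the 31 overlapping bigram windows for "student big":
  position 5–6: student big
  position 9–10: student big
  position 18–19: student big
  position 21–22: student big
  position 25–26: student big
  position 27–28: student big
  position 30–31: student big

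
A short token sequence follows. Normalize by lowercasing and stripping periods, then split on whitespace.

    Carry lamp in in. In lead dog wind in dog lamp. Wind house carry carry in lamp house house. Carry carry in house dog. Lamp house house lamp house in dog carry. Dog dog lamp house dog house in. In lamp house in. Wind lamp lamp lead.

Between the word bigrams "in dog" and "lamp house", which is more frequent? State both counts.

"in dog": 2 occurrences
"lamp house": 5 occurrences

"lamp house" (5 vs 2)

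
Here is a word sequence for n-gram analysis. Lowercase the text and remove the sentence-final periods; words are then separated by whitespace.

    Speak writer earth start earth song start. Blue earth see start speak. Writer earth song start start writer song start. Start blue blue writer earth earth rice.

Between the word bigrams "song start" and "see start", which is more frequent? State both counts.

"song start" (3 vs 1)

"song start": 3 occurrences
"see start": 1 occurrence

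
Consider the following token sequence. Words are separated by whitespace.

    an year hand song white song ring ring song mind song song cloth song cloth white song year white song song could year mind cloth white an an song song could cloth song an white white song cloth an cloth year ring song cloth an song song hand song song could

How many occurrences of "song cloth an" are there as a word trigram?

2

Scanning the 49 overlapping trigram windows for "song cloth an":
  position 37–39: song cloth an
  position 43–45: song cloth an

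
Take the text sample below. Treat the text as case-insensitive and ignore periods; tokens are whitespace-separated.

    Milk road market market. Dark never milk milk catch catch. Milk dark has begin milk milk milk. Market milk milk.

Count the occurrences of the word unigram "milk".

9

Scanning the 20 tokens for "milk":
  position 1: milk
  position 7: milk
  position 8: milk
  position 11: milk
  position 15: milk
  position 16: milk
  position 17: milk
  position 19: milk
  position 20: milk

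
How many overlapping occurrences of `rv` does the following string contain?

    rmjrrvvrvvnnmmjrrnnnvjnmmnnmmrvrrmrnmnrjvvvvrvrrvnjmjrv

Sliding a length-2 window over the 55 characters (54 positions):
  position 5–6: rv
  position 8–9: rv
  position 30–31: rv
  position 45–46: rv
  position 48–49: rv
  position 54–55: rv

6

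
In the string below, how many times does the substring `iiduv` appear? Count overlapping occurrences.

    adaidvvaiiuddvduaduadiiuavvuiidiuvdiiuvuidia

0

Sliding a length-5 window over the 44 characters (40 positions):
  (no match at any position)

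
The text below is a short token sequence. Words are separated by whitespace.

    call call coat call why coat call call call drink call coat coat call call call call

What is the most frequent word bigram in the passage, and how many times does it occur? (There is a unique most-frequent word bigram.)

Bigram frequencies (highest first):
  call call: 6
  coat call: 3
  call coat: 2
  call why: 1
  why coat: 1
  call drink: 1
  … (2 more, each ≤ 1)

"call call", 6 times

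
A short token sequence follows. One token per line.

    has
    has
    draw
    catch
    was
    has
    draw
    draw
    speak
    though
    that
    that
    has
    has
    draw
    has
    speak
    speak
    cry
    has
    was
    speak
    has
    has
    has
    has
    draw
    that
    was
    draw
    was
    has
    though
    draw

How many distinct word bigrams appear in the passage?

25

34 tokens → 33 bigram windows in total.
Repeated bigrams (each contributes count−1 duplicates):
  has has: 5
  has draw: 4
  was has: 2
8 duplicate windows → 33 − 8 = 25 distinct.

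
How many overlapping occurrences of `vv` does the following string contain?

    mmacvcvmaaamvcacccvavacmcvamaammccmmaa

0

Sliding a length-2 window over the 38 characters (37 positions):
  (no match at any position)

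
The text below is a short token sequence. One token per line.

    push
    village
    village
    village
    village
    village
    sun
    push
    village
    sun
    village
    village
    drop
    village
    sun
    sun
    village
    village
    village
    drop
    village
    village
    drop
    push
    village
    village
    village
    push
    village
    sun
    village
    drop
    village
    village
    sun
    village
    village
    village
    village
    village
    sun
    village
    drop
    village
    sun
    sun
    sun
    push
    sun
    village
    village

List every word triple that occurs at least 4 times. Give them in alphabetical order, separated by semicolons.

Trigram counts meeting the condition (at least 4 times):
  sun village village: 4
  village drop village: 4
  village sun village: 4
  village village village: 8

sun village village; village drop village; village sun village; village village village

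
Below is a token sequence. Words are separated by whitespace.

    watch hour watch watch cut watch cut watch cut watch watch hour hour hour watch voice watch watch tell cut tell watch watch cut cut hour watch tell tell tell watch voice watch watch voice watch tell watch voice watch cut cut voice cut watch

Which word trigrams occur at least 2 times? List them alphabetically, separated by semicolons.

cut watch cut; tell watch voice; voice watch watch; watch cut cut; watch cut watch; watch voice watch; watch watch cut

Trigram counts meeting the condition (at least 2 times):
  cut watch cut: 2
  tell watch voice: 2
  voice watch watch: 2
  watch cut cut: 2
  watch cut watch: 3
  watch voice watch: 4
  watch watch cut: 2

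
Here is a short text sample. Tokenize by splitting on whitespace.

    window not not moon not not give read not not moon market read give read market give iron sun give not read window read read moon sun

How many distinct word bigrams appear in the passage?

22

27 tokens → 26 bigram windows in total.
Repeated bigrams (each contributes count−1 duplicates):
  not not: 3
  give read: 2
  not moon: 2
4 duplicate windows → 26 − 4 = 22 distinct.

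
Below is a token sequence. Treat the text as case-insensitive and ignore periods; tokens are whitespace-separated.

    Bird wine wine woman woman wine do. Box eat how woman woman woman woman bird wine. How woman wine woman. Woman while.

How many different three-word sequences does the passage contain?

22 tokens → 20 trigram windows in total.
Repeated trigrams (each contributes count−1 duplicates):
  wine woman woman: 2
  woman woman woman: 2
2 duplicate windows → 20 − 2 = 18 distinct.

18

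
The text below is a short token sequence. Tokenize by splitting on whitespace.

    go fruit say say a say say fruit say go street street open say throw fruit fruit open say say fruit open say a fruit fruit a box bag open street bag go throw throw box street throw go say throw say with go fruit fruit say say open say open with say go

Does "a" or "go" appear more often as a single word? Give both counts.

"a": 3 occurrences
"go": 6 occurrences

"go" (6 vs 3)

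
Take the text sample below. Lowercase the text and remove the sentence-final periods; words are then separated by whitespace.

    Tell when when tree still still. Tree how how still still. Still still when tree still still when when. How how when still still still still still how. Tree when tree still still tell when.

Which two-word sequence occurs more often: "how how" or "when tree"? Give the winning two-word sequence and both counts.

"how how": 2 occurrences
"when tree": 3 occurrences

"when tree" (3 vs 2)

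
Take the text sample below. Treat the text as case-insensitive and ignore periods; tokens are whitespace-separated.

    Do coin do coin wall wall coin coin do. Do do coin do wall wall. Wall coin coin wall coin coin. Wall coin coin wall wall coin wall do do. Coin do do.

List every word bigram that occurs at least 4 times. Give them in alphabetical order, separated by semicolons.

Bigram counts meeting the condition (at least 4 times):
  coin coin: 4
  coin do: 4
  coin wall: 5
  do coin: 4
  do do: 4
  wall coin: 5
  wall wall: 4

coin coin; coin do; coin wall; do coin; do do; wall coin; wall wall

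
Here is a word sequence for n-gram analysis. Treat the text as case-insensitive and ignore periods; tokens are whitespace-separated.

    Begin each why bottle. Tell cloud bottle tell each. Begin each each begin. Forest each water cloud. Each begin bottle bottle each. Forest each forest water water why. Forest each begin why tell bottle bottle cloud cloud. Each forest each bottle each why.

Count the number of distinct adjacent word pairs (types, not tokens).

28

43 tokens → 42 bigram windows in total.
Repeated bigrams (each contributes count−1 duplicates):
  each begin: 4
  forest each: 4
  each forest: 3
  begin each: 2
  bottle bottle: 2
  bottle each: 2
  bottle tell: 2
  cloud each: 2
  … (1 more repeated)
14 duplicate windows → 42 − 14 = 28 distinct.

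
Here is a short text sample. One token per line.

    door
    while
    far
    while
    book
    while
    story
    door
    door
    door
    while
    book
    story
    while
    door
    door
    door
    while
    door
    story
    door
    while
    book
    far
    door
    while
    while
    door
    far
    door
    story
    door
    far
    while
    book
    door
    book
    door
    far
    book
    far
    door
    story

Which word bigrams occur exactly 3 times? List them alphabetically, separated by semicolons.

Bigram counts meeting the condition (exactly 3 times):
  door far: 3
  door story: 3
  far door: 3
  story door: 3
  while door: 3

door far; door story; far door; story door; while door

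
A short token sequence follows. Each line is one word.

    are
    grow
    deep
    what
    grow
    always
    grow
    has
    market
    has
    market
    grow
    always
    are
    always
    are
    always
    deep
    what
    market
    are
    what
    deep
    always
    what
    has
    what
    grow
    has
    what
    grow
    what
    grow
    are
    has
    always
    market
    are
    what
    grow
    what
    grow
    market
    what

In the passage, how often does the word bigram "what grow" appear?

6

Scanning the 43 overlapping bigram windows for "what grow":
  position 4–5: what grow
  position 27–28: what grow
  position 30–31: what grow
  position 32–33: what grow
  position 39–40: what grow
  position 41–42: what grow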